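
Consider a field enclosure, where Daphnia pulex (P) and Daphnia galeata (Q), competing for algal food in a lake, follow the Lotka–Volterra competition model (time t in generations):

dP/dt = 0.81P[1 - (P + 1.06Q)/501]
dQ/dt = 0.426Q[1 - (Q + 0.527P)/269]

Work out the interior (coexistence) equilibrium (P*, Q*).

Setting both brackets to zero gives the nullclines P + 1.06Q = 501 and 0.527P + Q = 269.
Substituting Q = 269 - 0.527P into the first: P(1 - 1.06·0.527) = 501 - 1.06·269.
So P* = 216/0.441 = 489, and then Q* = 269 - 0.527·489 = 11.3.

P* ≈ 489, Q* ≈ 11.3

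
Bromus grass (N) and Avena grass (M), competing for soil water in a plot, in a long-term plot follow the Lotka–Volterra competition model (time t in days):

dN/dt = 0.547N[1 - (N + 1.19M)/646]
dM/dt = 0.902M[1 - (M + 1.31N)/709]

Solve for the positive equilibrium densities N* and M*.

N* ≈ 354, M* ≈ 246

Setting both brackets to zero gives the nullclines N + 1.19M = 646 and 1.31N + M = 709.
Substituting M = 709 - 1.31N into the first: N(1 - 1.19·1.31) = 646 - 1.19·709.
So N* = -198/-0.559 = 354, and then M* = 709 - 1.31·354 = 246.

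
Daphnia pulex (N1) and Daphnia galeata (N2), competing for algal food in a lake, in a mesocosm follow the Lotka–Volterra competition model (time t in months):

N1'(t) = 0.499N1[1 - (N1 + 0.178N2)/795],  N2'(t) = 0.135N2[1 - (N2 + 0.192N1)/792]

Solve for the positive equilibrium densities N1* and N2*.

Setting both brackets to zero gives the nullclines N1 + 0.178N2 = 795 and 0.192N1 + N2 = 792.
Substituting N2 = 792 - 0.192N1 into the first: N1(1 - 0.178·0.192) = 795 - 0.178·792.
So N1* = 654/0.966 = 677, and then N2* = 792 - 0.192·677 = 662.

N1* ≈ 677, N2* ≈ 662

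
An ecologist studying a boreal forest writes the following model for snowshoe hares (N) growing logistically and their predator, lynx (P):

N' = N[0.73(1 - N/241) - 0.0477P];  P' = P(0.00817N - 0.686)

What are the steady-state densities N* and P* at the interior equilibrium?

From dP/dt = 0 with P > 0: 0.00817N* = 0.686, so N* = 84.
Substitute into dN/dt = 0: 0.73(1 - 84/241) = 0.0477P*.
The bracket is 0.652, giving P* = 0.476/0.0477 = 9.97.

N* ≈ 84, P* ≈ 9.97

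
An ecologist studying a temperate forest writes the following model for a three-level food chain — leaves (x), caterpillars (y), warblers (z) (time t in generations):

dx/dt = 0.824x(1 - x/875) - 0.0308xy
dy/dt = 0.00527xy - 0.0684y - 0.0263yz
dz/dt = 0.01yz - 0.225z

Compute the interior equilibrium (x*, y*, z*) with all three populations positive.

x* ≈ 139, y* ≈ 22.5, z* ≈ 25.3

From dz/dt = 0: 0.01y* = 0.225, so y* = 22.5.
From dx/dt = 0: 0.824(1 - x*/875) = 0.0308·22.5, giving x* = 875·(1 - 0.841) = 139.
From dy/dt = 0: 0.00527·139 - 0.0684 = 0.0263z*, so z* = 0.665/0.0263 = 25.3.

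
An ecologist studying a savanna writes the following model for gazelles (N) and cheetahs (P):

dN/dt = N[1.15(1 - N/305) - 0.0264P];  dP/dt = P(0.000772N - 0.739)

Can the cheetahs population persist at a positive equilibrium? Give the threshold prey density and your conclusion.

The predator equation gives dP/dt > 0 only when N > 0.739/0.000772 = 957.
Without the predator, N → K = 305. Since 305 < 957, the predator cannot invade.

Threshold N = 957; K < 957, so no, the predator goes extinct.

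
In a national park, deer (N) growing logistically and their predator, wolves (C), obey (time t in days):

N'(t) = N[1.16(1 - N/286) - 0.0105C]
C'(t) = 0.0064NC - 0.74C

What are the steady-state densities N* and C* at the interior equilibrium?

From dC/dt = 0 with C > 0: 0.0064N* = 0.74, so N* = 116.
Substitute into dN/dt = 0: 1.16(1 - 116/286) = 0.0105C*.
The bracket is 0.596, giving C* = 0.691/0.0105 = 65.8.

N* ≈ 116, C* ≈ 65.8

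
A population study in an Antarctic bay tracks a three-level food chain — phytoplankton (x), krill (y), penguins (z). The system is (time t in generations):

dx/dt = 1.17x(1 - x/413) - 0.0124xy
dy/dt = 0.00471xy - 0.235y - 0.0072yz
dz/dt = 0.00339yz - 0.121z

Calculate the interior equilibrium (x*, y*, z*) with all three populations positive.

x* ≈ 257, y* ≈ 35.7, z* ≈ 135

From dz/dt = 0: 0.00339y* = 0.121, so y* = 35.7.
From dx/dt = 0: 1.17(1 - x*/413) = 0.0124·35.7, giving x* = 413·(1 - 0.378) = 257.
From dy/dt = 0: 0.00471·257 - 0.235 = 0.0072z*, so z* = 0.974/0.0072 = 135.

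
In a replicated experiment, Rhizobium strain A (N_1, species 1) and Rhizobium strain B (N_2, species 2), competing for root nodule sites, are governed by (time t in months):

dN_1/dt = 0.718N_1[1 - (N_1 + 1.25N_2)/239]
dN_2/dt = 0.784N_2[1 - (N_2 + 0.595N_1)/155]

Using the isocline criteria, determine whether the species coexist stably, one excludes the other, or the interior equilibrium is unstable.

Compare the nullcline intercepts: K1/α12 = 239/1.25 = 191 > K2 = 155; K2/α21 = 155/0.595 = 261 > K1 = 239.
Since both inequalities hold, each species can invade when rare, so the interior equilibrium is stable.

stable coexistence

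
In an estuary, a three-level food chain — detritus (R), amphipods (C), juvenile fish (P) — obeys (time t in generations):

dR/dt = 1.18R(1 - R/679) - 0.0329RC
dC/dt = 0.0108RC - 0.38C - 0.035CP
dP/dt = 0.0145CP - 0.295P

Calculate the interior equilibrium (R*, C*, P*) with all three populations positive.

R* ≈ 294, C* ≈ 20.3, P* ≈ 79.8

From dP/dt = 0: 0.0145C* = 0.295, so C* = 20.3.
From dR/dt = 0: 1.18(1 - R*/679) = 0.0329·20.3, giving R* = 679·(1 - 0.567) = 294.
From dC/dt = 0: 0.0108·294 - 0.38 = 0.035P*, so P* = 2.79/0.035 = 79.8.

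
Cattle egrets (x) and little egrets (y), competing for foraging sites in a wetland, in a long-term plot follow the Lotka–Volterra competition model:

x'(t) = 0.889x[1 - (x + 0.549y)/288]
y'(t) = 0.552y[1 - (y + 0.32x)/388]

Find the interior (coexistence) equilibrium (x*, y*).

x* ≈ 91, y* ≈ 359

Setting both brackets to zero gives the nullclines x + 0.549y = 288 and 0.32x + y = 388.
Substituting y = 388 - 0.32x into the first: x(1 - 0.549·0.32) = 288 - 0.549·388.
So x* = 75/0.824 = 91, and then y* = 388 - 0.32·91 = 359.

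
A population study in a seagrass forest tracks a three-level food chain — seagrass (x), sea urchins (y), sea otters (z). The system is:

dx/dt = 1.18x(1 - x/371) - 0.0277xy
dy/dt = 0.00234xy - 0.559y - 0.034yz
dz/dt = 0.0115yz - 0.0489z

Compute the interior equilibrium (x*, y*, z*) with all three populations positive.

From dz/dt = 0: 0.0115y* = 0.0489, so y* = 4.25.
From dx/dt = 0: 1.18(1 - x*/371) = 0.0277·4.25, giving x* = 371·(1 - 0.0998) = 334.
From dy/dt = 0: 0.00234·334 - 0.559 = 0.034z*, so z* = 0.222/0.034 = 6.54.

x* ≈ 334, y* ≈ 4.25, z* ≈ 6.54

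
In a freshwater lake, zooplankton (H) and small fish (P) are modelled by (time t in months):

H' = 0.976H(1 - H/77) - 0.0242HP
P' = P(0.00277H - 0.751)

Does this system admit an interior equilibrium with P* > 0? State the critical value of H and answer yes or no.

The predator equation gives dP/dt > 0 only when H > 0.751/0.00277 = 271.
Without the predator, H → K = 77. Since 77 < 271, the predator cannot invade.

Threshold H = 271; K < 271, so no, the predator goes extinct.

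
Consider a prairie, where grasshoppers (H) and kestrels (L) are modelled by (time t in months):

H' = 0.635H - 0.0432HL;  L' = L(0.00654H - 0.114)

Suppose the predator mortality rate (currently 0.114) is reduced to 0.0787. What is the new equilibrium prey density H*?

At the interior fixed point, setting dL/dt = 0 with L > 0 fixes H* = (predator death rate)/(HL coefficient) — independent of the other coefficients.
With the change, H* = 0.0787/0.00654 = 12; it falls from 17.4.

H* ≈ 12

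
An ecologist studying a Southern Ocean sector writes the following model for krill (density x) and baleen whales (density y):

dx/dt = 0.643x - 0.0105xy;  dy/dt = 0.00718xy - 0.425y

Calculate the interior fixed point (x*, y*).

Set dy/dt = 0 with y > 0: 0.00718x - 0.425 = 0, so x* = 0.425/0.00718 = 59.2.
Set dx/dt = 0 with x > 0: 0.643 - 0.0105y = 0, so y* = 0.643/0.0105 = 61.2.

x* ≈ 59.2, y* ≈ 61.2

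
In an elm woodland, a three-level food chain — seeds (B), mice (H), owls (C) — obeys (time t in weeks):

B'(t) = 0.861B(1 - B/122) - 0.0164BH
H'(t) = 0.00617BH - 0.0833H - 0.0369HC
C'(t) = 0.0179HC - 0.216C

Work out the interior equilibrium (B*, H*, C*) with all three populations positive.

B* ≈ 94, H* ≈ 12.1, C* ≈ 13.5

From dC/dt = 0: 0.0179H* = 0.216, so H* = 12.1.
From dB/dt = 0: 0.861(1 - B*/122) = 0.0164·12.1, giving B* = 122·(1 - 0.23) = 94.
From dH/dt = 0: 0.00617·94 - 0.0833 = 0.0369C*, so C* = 0.496/0.0369 = 13.5.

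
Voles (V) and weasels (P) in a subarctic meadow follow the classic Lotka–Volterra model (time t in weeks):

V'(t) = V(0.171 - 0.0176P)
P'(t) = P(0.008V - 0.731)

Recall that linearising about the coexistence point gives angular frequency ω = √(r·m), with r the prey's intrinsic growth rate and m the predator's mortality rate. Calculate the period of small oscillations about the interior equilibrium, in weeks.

Here r = 0.171 and m = 0.731, so r·m = 0.125.
ω = √0.125 = 0.354 per week, hence T = 2π/ω ≈ 17.8 weeks.

T ≈ 17.8 weeks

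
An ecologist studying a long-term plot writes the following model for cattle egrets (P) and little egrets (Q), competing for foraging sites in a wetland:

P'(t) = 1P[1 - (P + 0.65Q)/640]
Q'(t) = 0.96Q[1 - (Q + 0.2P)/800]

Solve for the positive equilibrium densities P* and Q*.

P* ≈ 138, Q* ≈ 772

Setting both brackets to zero gives the nullclines P + 0.65Q = 640 and 0.2P + Q = 800.
Substituting Q = 800 - 0.2P into the first: P(1 - 0.65·0.2) = 640 - 0.65·800.
So P* = 120/0.87 = 138, and then Q* = 800 - 0.2·138 = 772.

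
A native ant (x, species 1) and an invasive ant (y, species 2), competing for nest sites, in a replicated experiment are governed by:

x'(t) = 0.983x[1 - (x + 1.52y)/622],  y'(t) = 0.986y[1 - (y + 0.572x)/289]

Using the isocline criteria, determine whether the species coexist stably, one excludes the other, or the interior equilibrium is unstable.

Compare the nullcline intercepts: K1/α12 = 622/1.52 = 409 > K2 = 289; K2/α21 = 289/0.572 = 505 < K1 = 622.
Since the inequalities point opposite ways, species 1 can invade but species 2 cannot.

species 1 excludes species 2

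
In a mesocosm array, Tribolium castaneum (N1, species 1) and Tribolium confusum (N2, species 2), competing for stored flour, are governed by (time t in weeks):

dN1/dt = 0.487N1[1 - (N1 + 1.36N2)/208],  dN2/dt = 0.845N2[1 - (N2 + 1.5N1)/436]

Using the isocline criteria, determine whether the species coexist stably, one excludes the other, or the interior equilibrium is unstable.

species 2 excludes species 1

Compare the nullcline intercepts: K1/α12 = 208/1.36 = 153 < K2 = 436; K2/α21 = 436/1.5 = 291 > K1 = 208.
Since the inequalities point opposite ways, species 2 can invade but species 1 cannot.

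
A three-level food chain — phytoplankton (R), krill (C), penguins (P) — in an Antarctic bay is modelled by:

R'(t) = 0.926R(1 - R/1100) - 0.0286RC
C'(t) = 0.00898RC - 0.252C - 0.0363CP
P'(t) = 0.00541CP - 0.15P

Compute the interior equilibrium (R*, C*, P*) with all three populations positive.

From dP/dt = 0: 0.00541C* = 0.15, so C* = 27.7.
From dR/dt = 0: 0.926(1 - R*/1100) = 0.0286·27.7, giving R* = 1100·(1 - 0.856) = 158.
From dC/dt = 0: 0.00898·158 - 0.252 = 0.0363P*, so P* = 1.17/0.0363 = 32.1.

R* ≈ 158, C* ≈ 27.7, P* ≈ 32.1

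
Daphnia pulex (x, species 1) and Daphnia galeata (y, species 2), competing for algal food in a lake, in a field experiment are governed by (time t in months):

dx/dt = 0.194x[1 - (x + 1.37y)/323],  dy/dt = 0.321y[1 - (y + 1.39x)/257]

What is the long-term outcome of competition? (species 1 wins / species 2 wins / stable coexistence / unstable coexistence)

unstable coexistence (outcome depends on initial conditions)

Compare the nullcline intercepts: K1/α12 = 323/1.37 = 236 < K2 = 257; K2/α21 = 257/1.39 = 185 < K1 = 323.
Since both are reversed, neither can invade when rare; the interior point is a saddle.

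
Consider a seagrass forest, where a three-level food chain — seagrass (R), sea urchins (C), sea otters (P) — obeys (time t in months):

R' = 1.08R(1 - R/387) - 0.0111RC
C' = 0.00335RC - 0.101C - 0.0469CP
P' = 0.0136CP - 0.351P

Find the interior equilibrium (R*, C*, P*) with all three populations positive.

From dP/dt = 0: 0.0136C* = 0.351, so C* = 25.8.
From dR/dt = 0: 1.08(1 - R*/387) = 0.0111·25.8, giving R* = 387·(1 - 0.265) = 284.
From dC/dt = 0: 0.00335·284 - 0.101 = 0.0469P*, so P* = 0.852/0.0469 = 18.2.

R* ≈ 284, C* ≈ 25.8, P* ≈ 18.2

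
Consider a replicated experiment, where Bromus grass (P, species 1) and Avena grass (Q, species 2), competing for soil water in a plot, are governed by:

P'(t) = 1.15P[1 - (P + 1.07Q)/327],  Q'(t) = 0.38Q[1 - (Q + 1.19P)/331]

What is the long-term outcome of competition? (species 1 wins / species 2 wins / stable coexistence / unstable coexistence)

Compare the nullcline intercepts: K1/α12 = 327/1.07 = 306 < K2 = 331; K2/α21 = 331/1.19 = 278 < K1 = 327.
Since both are reversed, neither can invade when rare; the interior point is a saddle.

unstable coexistence (outcome depends on initial conditions)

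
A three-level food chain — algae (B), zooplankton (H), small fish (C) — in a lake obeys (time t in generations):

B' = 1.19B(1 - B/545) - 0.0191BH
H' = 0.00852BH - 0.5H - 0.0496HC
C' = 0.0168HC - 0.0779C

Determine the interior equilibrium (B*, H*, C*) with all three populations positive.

From dC/dt = 0: 0.0168H* = 0.0779, so H* = 4.64.
From dB/dt = 0: 1.19(1 - B*/545) = 0.0191·4.64, giving B* = 545·(1 - 0.0744) = 504.
From dH/dt = 0: 0.00852·504 - 0.5 = 0.0496C*, so C* = 3.8/0.0496 = 76.6.

B* ≈ 504, H* ≈ 4.64, C* ≈ 76.6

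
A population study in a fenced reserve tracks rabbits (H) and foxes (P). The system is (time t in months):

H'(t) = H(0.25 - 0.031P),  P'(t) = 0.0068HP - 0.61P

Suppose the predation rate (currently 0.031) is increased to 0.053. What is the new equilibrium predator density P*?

P* ≈ 4.72

At the interior fixed point, setting dH/dt = 0 with H > 0 fixes P* = (prey growth rate)/(HP coefficient) — independent of the other coefficients.
With the change, P* = 0.25/0.053 = 4.72; it falls from 8.06.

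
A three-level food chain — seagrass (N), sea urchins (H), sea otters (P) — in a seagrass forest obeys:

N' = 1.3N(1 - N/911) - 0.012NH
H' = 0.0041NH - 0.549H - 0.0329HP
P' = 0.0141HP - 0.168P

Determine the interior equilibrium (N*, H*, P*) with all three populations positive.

From dP/dt = 0: 0.0141H* = 0.168, so H* = 11.9.
From dN/dt = 0: 1.3(1 - N*/911) = 0.012·11.9, giving N* = 911·(1 - 0.11) = 811.
From dH/dt = 0: 0.0041·811 - 0.549 = 0.0329P*, so P* = 2.78/0.0329 = 84.4.

N* ≈ 811, H* ≈ 11.9, P* ≈ 84.4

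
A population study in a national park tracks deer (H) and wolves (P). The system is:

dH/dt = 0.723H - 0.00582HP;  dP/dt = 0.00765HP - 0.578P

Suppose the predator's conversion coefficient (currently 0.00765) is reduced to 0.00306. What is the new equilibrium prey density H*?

H* ≈ 189

At the interior fixed point, setting dP/dt = 0 with P > 0 fixes H* = (predator death rate)/(HP coefficient) — independent of the other coefficients.
With the change, H* = 0.578/0.00306 = 189; it rises from 75.6.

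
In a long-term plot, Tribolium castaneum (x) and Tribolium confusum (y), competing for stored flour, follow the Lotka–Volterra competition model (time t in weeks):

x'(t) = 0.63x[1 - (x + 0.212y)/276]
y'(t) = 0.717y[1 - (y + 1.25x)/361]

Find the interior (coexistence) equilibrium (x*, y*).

Setting both brackets to zero gives the nullclines x + 0.212y = 276 and 1.25x + y = 361.
Substituting y = 361 - 1.25x into the first: x(1 - 0.212·1.25) = 276 - 0.212·361.
So x* = 199/0.735 = 271, and then y* = 361 - 1.25·271 = 21.8.

x* ≈ 271, y* ≈ 21.8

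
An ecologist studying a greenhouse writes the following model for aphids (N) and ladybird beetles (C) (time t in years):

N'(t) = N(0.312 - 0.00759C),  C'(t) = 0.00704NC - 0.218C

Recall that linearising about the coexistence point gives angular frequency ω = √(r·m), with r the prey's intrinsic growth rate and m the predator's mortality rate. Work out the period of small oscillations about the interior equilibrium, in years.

Here r = 0.312 and m = 0.218, so r·m = 0.068.
ω = √0.068 = 0.261 per year, hence T = 2π/ω ≈ 24.1 years.

T ≈ 24.1 years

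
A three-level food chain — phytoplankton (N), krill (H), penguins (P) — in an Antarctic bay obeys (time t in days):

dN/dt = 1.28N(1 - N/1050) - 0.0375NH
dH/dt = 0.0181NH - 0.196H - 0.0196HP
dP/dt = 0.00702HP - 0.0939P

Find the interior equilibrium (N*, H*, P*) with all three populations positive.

N* ≈ 639, H* ≈ 13.4, P* ≈ 580

From dP/dt = 0: 0.00702H* = 0.0939, so H* = 13.4.
From dN/dt = 0: 1.28(1 - N*/1050) = 0.0375·13.4, giving N* = 1050·(1 - 0.392) = 639.
From dH/dt = 0: 0.0181·639 - 0.196 = 0.0196P*, so P* = 11.4/0.0196 = 580.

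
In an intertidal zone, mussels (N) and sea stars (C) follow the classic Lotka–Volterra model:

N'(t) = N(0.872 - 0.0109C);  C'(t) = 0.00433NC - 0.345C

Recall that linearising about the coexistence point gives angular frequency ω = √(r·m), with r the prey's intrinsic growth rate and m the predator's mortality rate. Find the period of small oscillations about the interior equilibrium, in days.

T ≈ 11.5 days

Here r = 0.872 and m = 0.345, so r·m = 0.301.
ω = √0.301 = 0.548 per day, hence T = 2π/ω ≈ 11.5 days.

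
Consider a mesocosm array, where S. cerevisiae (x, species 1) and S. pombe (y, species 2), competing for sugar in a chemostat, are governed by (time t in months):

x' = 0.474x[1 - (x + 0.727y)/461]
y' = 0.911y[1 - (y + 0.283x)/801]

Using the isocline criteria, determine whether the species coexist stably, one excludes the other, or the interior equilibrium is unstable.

Compare the nullcline intercepts: K1/α12 = 461/0.727 = 634 < K2 = 801; K2/α21 = 801/0.283 = 2830 > K1 = 461.
Since the inequalities point opposite ways, species 2 can invade but species 1 cannot.

species 2 excludes species 1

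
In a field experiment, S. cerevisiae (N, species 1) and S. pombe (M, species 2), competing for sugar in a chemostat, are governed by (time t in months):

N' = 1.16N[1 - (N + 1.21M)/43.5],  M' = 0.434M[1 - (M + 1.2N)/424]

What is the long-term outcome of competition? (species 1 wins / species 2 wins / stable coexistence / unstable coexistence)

species 2 excludes species 1

Compare the nullcline intercepts: K1/α12 = 43.5/1.21 = 36 < K2 = 424; K2/α21 = 424/1.2 = 353 > K1 = 43.5.
Since the inequalities point opposite ways, species 2 can invade but species 1 cannot.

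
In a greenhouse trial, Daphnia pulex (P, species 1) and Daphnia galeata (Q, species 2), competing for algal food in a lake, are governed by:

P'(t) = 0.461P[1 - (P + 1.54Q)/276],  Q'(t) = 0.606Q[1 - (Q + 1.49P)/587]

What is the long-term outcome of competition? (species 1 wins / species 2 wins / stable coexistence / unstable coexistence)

species 2 excludes species 1

Compare the nullcline intercepts: K1/α12 = 276/1.54 = 179 < K2 = 587; K2/α21 = 587/1.49 = 394 > K1 = 276.
Since the inequalities point opposite ways, species 2 can invade but species 1 cannot.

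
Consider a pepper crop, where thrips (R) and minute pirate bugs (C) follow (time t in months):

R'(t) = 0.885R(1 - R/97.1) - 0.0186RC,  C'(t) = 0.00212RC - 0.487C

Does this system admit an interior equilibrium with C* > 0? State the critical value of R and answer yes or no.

The predator equation gives dC/dt > 0 only when R > 0.487/0.00212 = 230.
Without the predator, R → K = 97.1. Since 97.1 < 230, the predator cannot invade.

Threshold R = 230; K < 230, so no, the predator goes extinct.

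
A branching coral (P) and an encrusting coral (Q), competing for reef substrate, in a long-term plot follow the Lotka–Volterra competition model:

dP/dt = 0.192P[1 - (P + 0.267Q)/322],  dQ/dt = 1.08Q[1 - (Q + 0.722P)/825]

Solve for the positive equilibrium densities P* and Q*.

Setting both brackets to zero gives the nullclines P + 0.267Q = 322 and 0.722P + Q = 825.
Substituting Q = 825 - 0.722P into the first: P(1 - 0.267·0.722) = 322 - 0.267·825.
So P* = 102/0.807 = 126, and then Q* = 825 - 0.722·126 = 734.

P* ≈ 126, Q* ≈ 734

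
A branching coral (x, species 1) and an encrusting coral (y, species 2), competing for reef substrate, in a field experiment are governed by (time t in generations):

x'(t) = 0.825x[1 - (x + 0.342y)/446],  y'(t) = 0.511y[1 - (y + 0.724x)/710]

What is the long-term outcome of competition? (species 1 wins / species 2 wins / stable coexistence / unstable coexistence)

Compare the nullcline intercepts: K1/α12 = 446/0.342 = 1300 > K2 = 710; K2/α21 = 710/0.724 = 981 > K1 = 446.
Since both inequalities hold, each species can invade when rare, so the interior equilibrium is stable.

stable coexistence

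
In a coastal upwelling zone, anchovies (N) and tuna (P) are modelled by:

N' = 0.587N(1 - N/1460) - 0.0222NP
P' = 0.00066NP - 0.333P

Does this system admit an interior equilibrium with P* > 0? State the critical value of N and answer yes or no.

Threshold N = 505; K > 505, so yes, the predator persists.

The predator equation gives dP/dt > 0 only when N > 0.333/0.00066 = 505.
Without the predator, N → K = 1460. Since 1460 > 505, the predator can invade and persist.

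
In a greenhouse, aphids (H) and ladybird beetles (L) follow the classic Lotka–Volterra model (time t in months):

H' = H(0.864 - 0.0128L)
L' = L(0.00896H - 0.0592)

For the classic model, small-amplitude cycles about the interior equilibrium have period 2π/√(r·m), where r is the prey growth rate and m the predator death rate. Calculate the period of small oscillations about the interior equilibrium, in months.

T ≈ 27.8 months

Here r = 0.864 and m = 0.0592, so r·m = 0.0511.
ω = √0.0511 = 0.226 per month, hence T = 2π/ω ≈ 27.8 months.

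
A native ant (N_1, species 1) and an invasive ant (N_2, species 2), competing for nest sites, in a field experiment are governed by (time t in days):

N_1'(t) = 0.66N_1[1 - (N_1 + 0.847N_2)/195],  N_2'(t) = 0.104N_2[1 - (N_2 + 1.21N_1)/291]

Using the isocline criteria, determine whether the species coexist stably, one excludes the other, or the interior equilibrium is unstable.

species 2 excludes species 1

Compare the nullcline intercepts: K1/α12 = 195/0.847 = 230 < K2 = 291; K2/α21 = 291/1.21 = 240 > K1 = 195.
Since the inequalities point opposite ways, species 2 can invade but species 1 cannot.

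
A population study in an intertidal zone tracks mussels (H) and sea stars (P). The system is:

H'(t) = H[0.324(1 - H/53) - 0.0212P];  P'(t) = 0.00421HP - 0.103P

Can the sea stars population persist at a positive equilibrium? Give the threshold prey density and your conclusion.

Threshold H = 24.5; K > 24.5, so yes, the predator persists.

The predator equation gives dP/dt > 0 only when H > 0.103/0.00421 = 24.5.
Without the predator, H → K = 53. Since 53 > 24.5, the predator can invade and persist.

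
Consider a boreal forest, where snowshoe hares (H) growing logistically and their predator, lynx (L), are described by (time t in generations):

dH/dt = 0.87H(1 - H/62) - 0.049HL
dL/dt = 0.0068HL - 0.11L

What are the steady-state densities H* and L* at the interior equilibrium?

H* ≈ 16.2, L* ≈ 13.1

From dL/dt = 0 with L > 0: 0.0068H* = 0.11, so H* = 16.2.
Substitute into dH/dt = 0: 0.87(1 - 16.2/62) = 0.049L*.
The bracket is 0.739, giving L* = 0.643/0.049 = 13.1.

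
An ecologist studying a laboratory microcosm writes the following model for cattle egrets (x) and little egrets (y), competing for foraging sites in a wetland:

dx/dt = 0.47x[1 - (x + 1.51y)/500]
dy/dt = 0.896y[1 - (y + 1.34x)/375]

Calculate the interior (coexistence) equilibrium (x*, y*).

Setting both brackets to zero gives the nullclines x + 1.51y = 500 and 1.34x + y = 375.
Substituting y = 375 - 1.34x into the first: x(1 - 1.51·1.34) = 500 - 1.51·375.
So x* = -66.2/-1.02 = 64.7, and then y* = 375 - 1.34·64.7 = 288.

x* ≈ 64.7, y* ≈ 288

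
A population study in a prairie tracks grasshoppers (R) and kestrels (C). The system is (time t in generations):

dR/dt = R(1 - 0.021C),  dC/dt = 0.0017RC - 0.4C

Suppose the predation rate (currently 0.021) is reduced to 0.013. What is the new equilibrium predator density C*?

C* ≈ 76.9

At the interior fixed point, setting dR/dt = 0 with R > 0 fixes C* = (prey growth rate)/(RC coefficient) — independent of the other coefficients.
With the change, C* = 1/0.013 = 76.9; it rises from 47.6.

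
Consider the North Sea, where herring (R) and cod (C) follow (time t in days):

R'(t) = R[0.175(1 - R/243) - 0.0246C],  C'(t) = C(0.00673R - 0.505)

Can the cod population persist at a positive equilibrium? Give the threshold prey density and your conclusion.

The predator equation gives dC/dt > 0 only when R > 0.505/0.00673 = 75.
Without the predator, R → K = 243. Since 243 > 75, the predator can invade and persist.

Threshold R = 75; K > 75, so yes, the predator persists.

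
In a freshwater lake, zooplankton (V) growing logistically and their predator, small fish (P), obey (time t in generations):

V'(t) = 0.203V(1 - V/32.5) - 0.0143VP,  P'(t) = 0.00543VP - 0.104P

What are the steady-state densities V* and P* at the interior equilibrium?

From dP/dt = 0 with P > 0: 0.00543V* = 0.104, so V* = 19.2.
Substitute into dV/dt = 0: 0.203(1 - 19.2/32.5) = 0.0143P*.
The bracket is 0.411, giving P* = 0.0834/0.0143 = 5.83.

V* ≈ 19.2, P* ≈ 5.83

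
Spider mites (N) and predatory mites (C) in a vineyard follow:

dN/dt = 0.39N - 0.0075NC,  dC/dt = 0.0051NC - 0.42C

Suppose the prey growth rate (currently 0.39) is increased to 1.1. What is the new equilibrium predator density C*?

At the interior fixed point, setting dN/dt = 0 with N > 0 fixes C* = (prey growth rate)/(NC coefficient) — independent of the other coefficients.
With the change, C* = 1.1/0.0075 = 147; it rises from 52.

C* ≈ 147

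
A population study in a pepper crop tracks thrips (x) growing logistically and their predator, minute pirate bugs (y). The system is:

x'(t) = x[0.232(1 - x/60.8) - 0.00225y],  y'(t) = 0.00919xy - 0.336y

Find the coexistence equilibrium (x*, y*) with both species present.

x* ≈ 36.6, y* ≈ 41.1

From dy/dt = 0 with y > 0: 0.00919x* = 0.336, so x* = 36.6.
Substitute into dx/dt = 0: 0.232(1 - 36.6/60.8) = 0.00225y*.
The bracket is 0.399, giving y* = 0.0925/0.00225 = 41.1.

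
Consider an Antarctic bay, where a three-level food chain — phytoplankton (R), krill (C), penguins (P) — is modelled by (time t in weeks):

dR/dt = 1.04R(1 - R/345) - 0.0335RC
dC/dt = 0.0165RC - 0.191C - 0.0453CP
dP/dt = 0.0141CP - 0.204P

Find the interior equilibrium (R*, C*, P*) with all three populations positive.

From dP/dt = 0: 0.0141C* = 0.204, so C* = 14.5.
From dR/dt = 0: 1.04(1 - R*/345) = 0.0335·14.5, giving R* = 345·(1 - 0.466) = 184.
From dC/dt = 0: 0.0165·184 - 0.191 = 0.0453P*, so P* = 2.85/0.0453 = 62.9.

R* ≈ 184, C* ≈ 14.5, P* ≈ 62.9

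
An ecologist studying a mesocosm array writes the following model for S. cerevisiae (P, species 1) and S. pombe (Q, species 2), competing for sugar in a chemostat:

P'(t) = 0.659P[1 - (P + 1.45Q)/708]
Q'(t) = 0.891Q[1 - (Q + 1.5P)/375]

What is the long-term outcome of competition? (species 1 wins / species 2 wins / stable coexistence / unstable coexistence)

species 1 excludes species 2

Compare the nullcline intercepts: K1/α12 = 708/1.45 = 488 > K2 = 375; K2/α21 = 375/1.5 = 250 < K1 = 708.
Since the inequalities point opposite ways, species 1 can invade but species 2 cannot.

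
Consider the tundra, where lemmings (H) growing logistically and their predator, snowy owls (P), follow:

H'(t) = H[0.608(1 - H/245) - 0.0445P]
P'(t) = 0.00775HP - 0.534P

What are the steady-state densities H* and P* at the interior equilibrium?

H* ≈ 68.9, P* ≈ 9.82

From dP/dt = 0 with P > 0: 0.00775H* = 0.534, so H* = 68.9.
Substitute into dH/dt = 0: 0.608(1 - 68.9/245) = 0.0445P*.
The bracket is 0.719, giving P* = 0.437/0.0445 = 9.82.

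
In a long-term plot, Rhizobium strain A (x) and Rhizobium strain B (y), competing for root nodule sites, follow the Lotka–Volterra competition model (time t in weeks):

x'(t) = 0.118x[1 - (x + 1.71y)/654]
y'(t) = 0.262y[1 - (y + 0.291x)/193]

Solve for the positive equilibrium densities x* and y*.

x* ≈ 645, y* ≈ 5.35

Setting both brackets to zero gives the nullclines x + 1.71y = 654 and 0.291x + y = 193.
Substituting y = 193 - 0.291x into the first: x(1 - 1.71·0.291) = 654 - 1.71·193.
So x* = 324/0.502 = 645, and then y* = 193 - 0.291·645 = 5.35.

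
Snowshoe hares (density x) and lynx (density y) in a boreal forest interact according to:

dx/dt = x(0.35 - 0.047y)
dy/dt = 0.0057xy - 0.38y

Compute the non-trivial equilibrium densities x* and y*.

x* ≈ 66.7, y* ≈ 7.45

Set dy/dt = 0 with y > 0: 0.0057x - 0.38 = 0, so x* = 0.38/0.0057 = 66.7.
Set dx/dt = 0 with x > 0: 0.35 - 0.047y = 0, so y* = 0.35/0.047 = 7.45.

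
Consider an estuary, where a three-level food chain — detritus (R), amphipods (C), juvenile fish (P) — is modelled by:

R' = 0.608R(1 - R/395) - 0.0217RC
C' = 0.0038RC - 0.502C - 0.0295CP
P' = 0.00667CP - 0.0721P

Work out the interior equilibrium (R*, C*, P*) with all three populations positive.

From dP/dt = 0: 0.00667C* = 0.0721, so C* = 10.8.
From dR/dt = 0: 0.608(1 - R*/395) = 0.0217·10.8, giving R* = 395·(1 - 0.386) = 243.
From dC/dt = 0: 0.0038·243 - 0.502 = 0.0295P*, so P* = 0.42/0.0295 = 14.2.

R* ≈ 243, C* ≈ 10.8, P* ≈ 14.2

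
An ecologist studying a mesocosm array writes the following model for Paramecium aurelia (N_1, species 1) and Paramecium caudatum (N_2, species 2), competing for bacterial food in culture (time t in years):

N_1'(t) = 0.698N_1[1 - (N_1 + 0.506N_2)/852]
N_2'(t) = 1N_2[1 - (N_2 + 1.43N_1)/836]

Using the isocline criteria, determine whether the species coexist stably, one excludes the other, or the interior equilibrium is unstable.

species 1 excludes species 2

Compare the nullcline intercepts: K1/α12 = 852/0.506 = 1680 > K2 = 836; K2/α21 = 836/1.43 = 585 < K1 = 852.
Since the inequalities point opposite ways, species 1 can invade but species 2 cannot.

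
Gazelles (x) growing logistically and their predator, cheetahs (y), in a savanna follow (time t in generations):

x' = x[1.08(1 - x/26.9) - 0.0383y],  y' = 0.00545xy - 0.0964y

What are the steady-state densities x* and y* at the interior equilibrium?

x* ≈ 17.7, y* ≈ 9.66

From dy/dt = 0 with y > 0: 0.00545x* = 0.0964, so x* = 17.7.
Substitute into dx/dt = 0: 1.08(1 - 17.7/26.9) = 0.0383y*.
The bracket is 0.342, giving y* = 0.37/0.0383 = 9.66.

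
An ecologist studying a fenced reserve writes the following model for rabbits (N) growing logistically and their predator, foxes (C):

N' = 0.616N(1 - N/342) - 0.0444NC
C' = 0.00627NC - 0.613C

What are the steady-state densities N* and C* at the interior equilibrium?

N* ≈ 97.8, C* ≈ 9.91

From dC/dt = 0 with C > 0: 0.00627N* = 0.613, so N* = 97.8.
Substitute into dN/dt = 0: 0.616(1 - 97.8/342) = 0.0444C*.
The bracket is 0.714, giving C* = 0.44/0.0444 = 9.91.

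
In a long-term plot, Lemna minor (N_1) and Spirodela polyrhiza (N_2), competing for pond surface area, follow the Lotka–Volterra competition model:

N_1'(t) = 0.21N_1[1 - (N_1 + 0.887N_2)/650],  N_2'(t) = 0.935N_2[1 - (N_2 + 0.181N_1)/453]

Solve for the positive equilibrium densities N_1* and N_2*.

Setting both brackets to zero gives the nullclines N_1 + 0.887N_2 = 650 and 0.181N_1 + N_2 = 453.
Substituting N_2 = 453 - 0.181N_1 into the first: N_1(1 - 0.887·0.181) = 650 - 0.887·453.
So N_1* = 248/0.839 = 296, and then N_2* = 453 - 0.181·296 = 399.

N_1* ≈ 296, N_2* ≈ 399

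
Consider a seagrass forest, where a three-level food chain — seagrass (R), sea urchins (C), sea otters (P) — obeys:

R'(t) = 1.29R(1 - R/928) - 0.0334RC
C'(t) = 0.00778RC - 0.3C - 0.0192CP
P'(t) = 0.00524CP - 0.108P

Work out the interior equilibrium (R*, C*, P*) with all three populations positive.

R* ≈ 433, C* ≈ 20.6, P* ≈ 160

From dP/dt = 0: 0.00524C* = 0.108, so C* = 20.6.
From dR/dt = 0: 1.29(1 - R*/928) = 0.0334·20.6, giving R* = 928·(1 - 0.534) = 433.
From dC/dt = 0: 0.00778·433 - 0.3 = 0.0192P*, so P* = 3.07/0.0192 = 160.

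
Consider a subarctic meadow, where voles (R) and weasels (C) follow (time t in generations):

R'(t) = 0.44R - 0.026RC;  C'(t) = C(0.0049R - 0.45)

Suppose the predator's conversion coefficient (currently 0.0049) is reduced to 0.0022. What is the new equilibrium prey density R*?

R* ≈ 205

At the interior fixed point, setting dC/dt = 0 with C > 0 fixes R* = (predator death rate)/(RC coefficient) — independent of the other coefficients.
With the change, R* = 0.45/0.0022 = 205; it rises from 91.8.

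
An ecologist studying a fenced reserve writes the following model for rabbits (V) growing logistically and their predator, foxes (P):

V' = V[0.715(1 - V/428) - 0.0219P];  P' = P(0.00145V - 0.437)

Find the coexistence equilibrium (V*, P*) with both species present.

V* ≈ 301, P* ≈ 9.66

From dP/dt = 0 with P > 0: 0.00145V* = 0.437, so V* = 301.
Substitute into dV/dt = 0: 0.715(1 - 301/428) = 0.0219P*.
The bracket is 0.296, giving P* = 0.212/0.0219 = 9.66.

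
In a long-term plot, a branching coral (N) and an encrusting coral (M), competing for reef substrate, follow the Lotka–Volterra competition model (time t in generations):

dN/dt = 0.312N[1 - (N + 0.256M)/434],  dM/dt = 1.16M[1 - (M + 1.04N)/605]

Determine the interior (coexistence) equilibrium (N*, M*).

N* ≈ 380, M* ≈ 209

Setting both brackets to zero gives the nullclines N + 0.256M = 434 and 1.04N + M = 605.
Substituting M = 605 - 1.04N into the first: N(1 - 0.256·1.04) = 434 - 0.256·605.
So N* = 279/0.734 = 380, and then M* = 605 - 1.04·380 = 209.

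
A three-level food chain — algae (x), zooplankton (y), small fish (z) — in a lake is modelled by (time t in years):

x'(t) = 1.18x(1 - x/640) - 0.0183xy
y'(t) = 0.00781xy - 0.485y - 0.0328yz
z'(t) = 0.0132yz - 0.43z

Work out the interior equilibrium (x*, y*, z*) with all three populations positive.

x* ≈ 317, y* ≈ 32.6, z* ≈ 60.6

From dz/dt = 0: 0.0132y* = 0.43, so y* = 32.6.
From dx/dt = 0: 1.18(1 - x*/640) = 0.0183·32.6, giving x* = 640·(1 - 0.505) = 317.
From dy/dt = 0: 0.00781·317 - 0.485 = 0.0328z*, so z* = 1.99/0.0328 = 60.6.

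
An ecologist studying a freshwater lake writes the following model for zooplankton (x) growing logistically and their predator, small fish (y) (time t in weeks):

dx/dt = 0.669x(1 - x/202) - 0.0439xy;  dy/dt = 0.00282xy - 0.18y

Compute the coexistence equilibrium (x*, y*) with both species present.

From dy/dt = 0 with y > 0: 0.00282x* = 0.18, so x* = 63.8.
Substitute into dx/dt = 0: 0.669(1 - 63.8/202) = 0.0439y*.
The bracket is 0.684, giving y* = 0.458/0.0439 = 10.4.

x* ≈ 63.8, y* ≈ 10.4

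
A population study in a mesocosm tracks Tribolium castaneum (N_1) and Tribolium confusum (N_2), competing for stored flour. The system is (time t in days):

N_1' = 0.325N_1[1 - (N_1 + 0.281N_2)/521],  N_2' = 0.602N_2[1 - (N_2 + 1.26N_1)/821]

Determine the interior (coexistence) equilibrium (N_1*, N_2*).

N_1* ≈ 449, N_2* ≈ 255

Setting both brackets to zero gives the nullclines N_1 + 0.281N_2 = 521 and 1.26N_1 + N_2 = 821.
Substituting N_2 = 821 - 1.26N_1 into the first: N_1(1 - 0.281·1.26) = 521 - 0.281·821.
So N_1* = 290/0.646 = 449, and then N_2* = 821 - 1.26·449 = 255.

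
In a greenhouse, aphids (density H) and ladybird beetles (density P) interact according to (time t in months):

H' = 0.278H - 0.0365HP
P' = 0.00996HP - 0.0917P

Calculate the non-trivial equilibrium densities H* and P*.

Set dP/dt = 0 with P > 0: 0.00996H - 0.0917 = 0, so H* = 0.0917/0.00996 = 9.21.
Set dH/dt = 0 with H > 0: 0.278 - 0.0365P = 0, so P* = 0.278/0.0365 = 7.62.

H* ≈ 9.21, P* ≈ 7.62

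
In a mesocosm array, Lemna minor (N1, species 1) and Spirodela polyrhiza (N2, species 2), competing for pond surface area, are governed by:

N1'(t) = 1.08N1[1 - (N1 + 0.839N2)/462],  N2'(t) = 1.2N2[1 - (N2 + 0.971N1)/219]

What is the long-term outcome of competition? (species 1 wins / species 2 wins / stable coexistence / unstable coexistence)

Compare the nullcline intercepts: K1/α12 = 462/0.839 = 551 > K2 = 219; K2/α21 = 219/0.971 = 226 < K1 = 462.
Since the inequalities point opposite ways, species 1 can invade but species 2 cannot.

species 1 excludes species 2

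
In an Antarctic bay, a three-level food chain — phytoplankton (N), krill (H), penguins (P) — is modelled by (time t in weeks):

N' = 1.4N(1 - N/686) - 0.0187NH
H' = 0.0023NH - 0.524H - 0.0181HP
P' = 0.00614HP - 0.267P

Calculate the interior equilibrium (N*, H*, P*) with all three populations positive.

N* ≈ 288, H* ≈ 43.5, P* ≈ 7.59

From dP/dt = 0: 0.00614H* = 0.267, so H* = 43.5.
From dN/dt = 0: 1.4(1 - N*/686) = 0.0187·43.5, giving N* = 686·(1 - 0.581) = 288.
From dH/dt = 0: 0.0023·288 - 0.524 = 0.0181P*, so P* = 0.137/0.0181 = 7.59.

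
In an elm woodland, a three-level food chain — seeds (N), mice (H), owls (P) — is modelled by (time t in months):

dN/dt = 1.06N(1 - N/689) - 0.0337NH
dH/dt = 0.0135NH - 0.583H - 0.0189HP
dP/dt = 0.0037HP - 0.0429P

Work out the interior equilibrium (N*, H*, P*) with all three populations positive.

From dP/dt = 0: 0.0037H* = 0.0429, so H* = 11.6.
From dN/dt = 0: 1.06(1 - N*/689) = 0.0337·11.6, giving N* = 689·(1 - 0.369) = 435.
From dH/dt = 0: 0.0135·435 - 0.583 = 0.0189P*, so P* = 5.29/0.0189 = 280.

N* ≈ 435, H* ≈ 11.6, P* ≈ 280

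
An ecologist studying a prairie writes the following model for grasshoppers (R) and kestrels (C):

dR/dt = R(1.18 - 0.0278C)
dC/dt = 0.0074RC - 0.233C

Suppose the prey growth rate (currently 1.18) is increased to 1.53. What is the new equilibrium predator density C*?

C* ≈ 55

At the interior fixed point, setting dR/dt = 0 with R > 0 fixes C* = (prey growth rate)/(RC coefficient) — independent of the other coefficients.
With the change, C* = 1.53/0.0278 = 55; it rises from 42.4.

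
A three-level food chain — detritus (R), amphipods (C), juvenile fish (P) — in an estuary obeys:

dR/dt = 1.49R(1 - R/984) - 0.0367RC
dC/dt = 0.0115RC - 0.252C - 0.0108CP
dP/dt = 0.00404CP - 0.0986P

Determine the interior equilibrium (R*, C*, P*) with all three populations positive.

From dP/dt = 0: 0.00404C* = 0.0986, so C* = 24.4.
From dR/dt = 0: 1.49(1 - R*/984) = 0.0367·24.4, giving R* = 984·(1 - 0.601) = 392.
From dC/dt = 0: 0.0115·392 - 0.252 = 0.0108P*, so P* = 4.26/0.0108 = 395.

R* ≈ 392, C* ≈ 24.4, P* ≈ 395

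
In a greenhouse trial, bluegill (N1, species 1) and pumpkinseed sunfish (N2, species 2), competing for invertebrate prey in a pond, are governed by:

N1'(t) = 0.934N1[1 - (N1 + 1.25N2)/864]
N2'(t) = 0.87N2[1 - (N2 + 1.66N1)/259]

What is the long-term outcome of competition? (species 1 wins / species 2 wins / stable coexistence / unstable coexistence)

species 1 excludes species 2

Compare the nullcline intercepts: K1/α12 = 864/1.25 = 691 > K2 = 259; K2/α21 = 259/1.66 = 156 < K1 = 864.
Since the inequalities point opposite ways, species 1 can invade but species 2 cannot.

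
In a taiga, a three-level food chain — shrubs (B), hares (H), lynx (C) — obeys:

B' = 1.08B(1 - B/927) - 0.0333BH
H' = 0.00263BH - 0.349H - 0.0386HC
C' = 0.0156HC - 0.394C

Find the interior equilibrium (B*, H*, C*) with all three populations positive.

B* ≈ 205, H* ≈ 25.3, C* ≈ 4.93

From dC/dt = 0: 0.0156H* = 0.394, so H* = 25.3.
From dB/dt = 0: 1.08(1 - B*/927) = 0.0333·25.3, giving B* = 927·(1 - 0.779) = 205.
From dH/dt = 0: 0.00263·205 - 0.349 = 0.0386C*, so C* = 0.19/0.0386 = 4.93.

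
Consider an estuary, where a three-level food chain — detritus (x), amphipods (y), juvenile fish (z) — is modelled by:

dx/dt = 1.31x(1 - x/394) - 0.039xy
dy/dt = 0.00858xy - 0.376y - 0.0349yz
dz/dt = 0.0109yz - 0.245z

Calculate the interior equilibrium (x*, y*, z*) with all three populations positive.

x* ≈ 130, y* ≈ 22.5, z* ≈ 21.3

From dz/dt = 0: 0.0109y* = 0.245, so y* = 22.5.
From dx/dt = 0: 1.31(1 - x*/394) = 0.039·22.5, giving x* = 394·(1 - 0.669) = 130.
From dy/dt = 0: 0.00858·130 - 0.376 = 0.0349z*, so z* = 0.742/0.0349 = 21.3.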